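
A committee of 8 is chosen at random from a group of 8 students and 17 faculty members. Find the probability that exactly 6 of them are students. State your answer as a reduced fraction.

3808/1081575

The sample space is all 8-subsets of the 25: C(25,8) = 1081575.
Selections with exactly 6 students: choose 6 of the 8 students and 2 of the 17 faculty members, C(8,6)·C(17,2) = 28·136 = 3808.
Probability = 3808/1081575.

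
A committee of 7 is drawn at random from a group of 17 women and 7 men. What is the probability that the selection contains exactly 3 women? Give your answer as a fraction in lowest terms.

2975/43263

Total number of selections: C(24,7) = 346104.
Selections with exactly 3 women: choose 3 of the 17 women and 4 of the 7 men, C(17,3)·C(7,4) = 680·35 = 23800.
Probability = 23800/346104 = 2975/43263.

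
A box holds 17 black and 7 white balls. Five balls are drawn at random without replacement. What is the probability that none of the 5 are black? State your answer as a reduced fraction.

There are C(24,5) = 42504 possible selections.
Selections with no black (all white): C(7,5) = 21.
Probability = 21/42504 = 1/2024.

1/2024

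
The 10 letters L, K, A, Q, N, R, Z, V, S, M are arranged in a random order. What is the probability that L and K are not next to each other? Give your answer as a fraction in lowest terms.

There are 10! = 3628800 arrangements.
Arrangements with L and K adjacent: 2·9! = 725760.
So not adjacent: 3628800 − 725760 = 2903040, probability 2903040/3628800 = 4/5.

4/5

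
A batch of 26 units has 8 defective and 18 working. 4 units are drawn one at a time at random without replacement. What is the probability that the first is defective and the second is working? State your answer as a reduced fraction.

72/325

Multiply the conditional probabilities at each draw: 8/26 · 18/25 = 144/650 = 72/325.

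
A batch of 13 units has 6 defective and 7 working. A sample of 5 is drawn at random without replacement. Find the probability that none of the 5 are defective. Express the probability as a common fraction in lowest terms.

There are C(13,5) = 1287 possible selections.
Selections with no defective (all working): C(7,5) = 21.
Probability = 21/1287 = 7/429.

7/429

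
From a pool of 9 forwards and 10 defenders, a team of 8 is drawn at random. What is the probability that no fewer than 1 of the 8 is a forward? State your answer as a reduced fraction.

There are C(19,8) = 75582 ways to choose the 8.
The complement is all 8 are defenders: C(10,8) = 45.
Probability = 1 − 45/75582 = 75537/75582 = 8393/8398.

8393/8398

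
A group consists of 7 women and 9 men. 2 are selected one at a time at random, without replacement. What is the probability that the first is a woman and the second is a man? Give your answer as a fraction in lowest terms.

21/80

Multiply the conditional probabilities at each draw: 7/16 · 9/15 = 63/240 = 21/80.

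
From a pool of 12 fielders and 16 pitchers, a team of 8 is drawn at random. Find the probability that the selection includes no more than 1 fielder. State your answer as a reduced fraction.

10/207

There are C(28,8) = 3108105 ways to choose the 8.
Favorable selections (no more than 1 fielder): C(12,0)·C(16,8) + C(12,1)·C(16,7) = 12870 + 137280 = 150150.
Probability = 150150/3108105 = 10/207.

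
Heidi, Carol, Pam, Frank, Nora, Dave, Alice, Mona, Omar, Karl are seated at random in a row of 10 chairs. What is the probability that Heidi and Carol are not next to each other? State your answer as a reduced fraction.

4/5

There are 10! = 3628800 arrangements.
Arrangements with Heidi and Carol adjacent: 2·9! = 725760.
So not adjacent: 3628800 − 725760 = 2903040, probability 2903040/3628800 = 4/5.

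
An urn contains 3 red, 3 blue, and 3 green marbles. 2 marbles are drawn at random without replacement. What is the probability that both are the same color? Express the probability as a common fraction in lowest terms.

1/4

There are C(9,2) = 36 ways to draw 2 marbles.
All same color: C(3,2) + C(3,2) + C(3,2) = 3 + 3 + 3 = 9.
Probability = 9/36 = 1/4.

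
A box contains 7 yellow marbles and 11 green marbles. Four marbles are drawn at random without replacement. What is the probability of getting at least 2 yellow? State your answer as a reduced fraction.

Total selections: C(18,4) = 3060.
Count the complement (fewer than 2 yellow): C(7,0)·C(11,4) + C(7,1)·C(11,3) = 330 + 1155 = 1485.
Probability = 1 − 1485/3060 = 1575/3060 = 35/68.

35/68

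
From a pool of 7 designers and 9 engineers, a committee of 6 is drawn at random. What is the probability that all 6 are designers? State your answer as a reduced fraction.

There are C(16,6) = 8008 possible selections.
Selections with all designers: C(7,6) = 7.
Probability = 7/8008 = 1/1144.

1/1144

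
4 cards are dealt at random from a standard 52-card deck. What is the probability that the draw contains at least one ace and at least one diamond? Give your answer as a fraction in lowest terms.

52799/270725

There are C(52,4) = 270725 possible draws.
By inclusion-exclusion on the complements, draws missing all aces or all diamonds: C(48,4) + C(39,4) − C(36,4) = 194580 + 82251 − 58905 = 217926.
So draws with at least one of each: 270725 − 217926 = 52799, probability 52799/270725.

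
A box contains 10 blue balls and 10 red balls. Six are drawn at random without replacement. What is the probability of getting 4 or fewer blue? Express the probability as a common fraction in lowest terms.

1201/1292

There are C(20,6) = 38760 ways to choose the 6.
Count the complement (more than 4 blue): C(10,5)·C(10,1) + C(10,6)·C(10,0) = 2520 + 210 = 2730.
Probability = 1 − 2730/38760 = 36030/38760 = 1201/1292.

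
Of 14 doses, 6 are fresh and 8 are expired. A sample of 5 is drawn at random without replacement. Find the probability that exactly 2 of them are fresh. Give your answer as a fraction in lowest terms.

Total number of selections: C(14,5) = 2002.
Selections with exactly 2 fresh: choose 2 of the 6 fresh and 3 of the 8 expired, C(6,2)·C(8,3) = 15·56 = 840.
Probability = 840/2002 = 60/143.

60/143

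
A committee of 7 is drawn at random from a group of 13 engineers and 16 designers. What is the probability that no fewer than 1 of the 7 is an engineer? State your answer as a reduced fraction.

Total selections: C(29,7) = 1560780.
The complement is all 7 are designers: C(16,7) = 11440.
Probability = 1 − 11440/1560780 = 1549340/1560780 = 5959/6003.

5959/6003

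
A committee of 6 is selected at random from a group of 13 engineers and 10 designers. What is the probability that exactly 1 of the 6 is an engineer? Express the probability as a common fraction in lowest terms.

156/4807

The sample space is all 6-subsets of the 23: C(23,6) = 100947.
Selections with exactly 1 engineer: choose 1 of the 13 engineers and 5 of the 10 designers, C(13,1)·C(10,5) = 13·252 = 3276.
Probability = 3276/100947 = 156/4807.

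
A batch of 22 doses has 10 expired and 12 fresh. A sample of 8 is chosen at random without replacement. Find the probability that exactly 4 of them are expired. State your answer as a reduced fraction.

105/323

There are C(22,8) = 319770 ways to choose 8 from 22.
Selections with exactly 4 expired: choose 4 of the 10 expired and 4 of the 12 fresh, C(10,4)·C(12,4) = 210·495 = 103950.
Probability = 103950/319770 = 105/323.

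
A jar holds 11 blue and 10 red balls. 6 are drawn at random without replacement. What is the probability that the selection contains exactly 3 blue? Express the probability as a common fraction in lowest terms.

825/2261

The sample space is all 6-subsets of the 21: C(21,6) = 54264.
Selections with exactly 3 blue: choose 3 of the 11 blue and 3 of the 10 red, C(11,3)·C(10,3) = 165·120 = 19800.
Probability = 19800/54264 = 825/2261.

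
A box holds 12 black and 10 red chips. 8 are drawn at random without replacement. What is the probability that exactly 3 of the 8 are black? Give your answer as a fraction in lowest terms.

56/323

There are C(22,8) = 319770 ways to choose 8 from 22.
Selections with exactly 3 black: choose 3 of the 12 black and 5 of the 10 red, C(12,3)·C(10,5) = 220·252 = 55440.
Probability = 55440/319770 = 56/323.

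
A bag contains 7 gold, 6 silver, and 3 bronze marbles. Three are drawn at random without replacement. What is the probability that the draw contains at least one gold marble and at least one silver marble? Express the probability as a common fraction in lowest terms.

51/80

There are C(16,3) = 560 possible draws.
By inclusion-exclusion on the complements, draws missing all gold or all silver: C(9,3) + C(10,3) − C(3,3) = 84 + 120 − 1 = 203.
So draws with at least one of each: 560 − 203 = 357, probability 357/560 = 51/80.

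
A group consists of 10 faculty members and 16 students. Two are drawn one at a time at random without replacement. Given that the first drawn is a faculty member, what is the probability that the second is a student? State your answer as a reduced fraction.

After removing one faculty member, 25 remain: 9 faculty members and 16 students.
So the probability the next is a student is 16/25.

16/25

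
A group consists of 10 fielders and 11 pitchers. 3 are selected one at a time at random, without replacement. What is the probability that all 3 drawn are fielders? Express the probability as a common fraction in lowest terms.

12/133

Multiply the conditional probabilities at each draw: 10/21 · 9/20 · 8/19 = 720/7980 = 12/133.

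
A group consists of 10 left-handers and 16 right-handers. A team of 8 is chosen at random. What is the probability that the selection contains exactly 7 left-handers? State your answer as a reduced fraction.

384/312455

The sample space is all 8-subsets of the 26: C(26,8) = 1562275.
Selections with exactly 7 left-handers: choose 7 of the 10 left-handers and 1 of the 16 right-handers, C(10,7)·C(16,1) = 120·16 = 1920.
Probability = 1920/1562275 = 384/312455.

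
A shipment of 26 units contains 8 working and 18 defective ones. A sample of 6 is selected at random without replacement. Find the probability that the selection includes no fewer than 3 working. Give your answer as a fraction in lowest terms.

373/1495

There are C(26,6) = 230230 ways to choose the 6.
Favorable selections (no fewer than 3 working): C(8,3)·C(18,3) + C(8,4)·C(18,2) + C(8,5)·C(18,1) + C(8,6)·C(18,0) = 45696 + 10710 + 1008 + 28 = 57442.
Probability = 57442/230230 = 373/1495.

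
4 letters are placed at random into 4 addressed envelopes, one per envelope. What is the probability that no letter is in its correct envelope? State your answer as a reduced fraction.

3/8

There are 4! = 24 assignments.
By inclusion-exclusion, assignments with no fixed points: C(4,0)·4! − C(4,1)·3! + C(4,2)·2! − C(4,3)·1! + C(4,4)·0! = 9.
Probability = 9/24 = 3/8.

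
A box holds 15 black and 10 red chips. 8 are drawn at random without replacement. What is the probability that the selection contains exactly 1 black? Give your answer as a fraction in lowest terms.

8/4807

Total number of selections: C(25,8) = 1081575.
Selections with exactly 1 black: choose 1 of the 15 black and 7 of the 10 red, C(15,1)·C(10,7) = 15·120 = 1800.
Probability = 1800/1081575 = 8/4807.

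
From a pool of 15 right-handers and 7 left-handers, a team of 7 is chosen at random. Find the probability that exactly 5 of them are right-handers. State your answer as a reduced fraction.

1911/5168

Total number of selections: C(22,7) = 170544.
Selections with exactly 5 right-handers: choose 5 of the 15 right-handers and 2 of the 7 left-handers, C(15,5)·C(7,2) = 3003·21 = 63063.
Probability = 63063/170544 = 1911/5168.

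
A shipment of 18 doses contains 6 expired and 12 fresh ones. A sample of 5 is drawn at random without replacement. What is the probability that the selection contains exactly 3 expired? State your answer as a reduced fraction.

There are C(18,5) = 8568 ways to choose 5 from 18.
Selections with exactly 3 expired: choose 3 of the 6 expired and 2 of the 12 fresh, C(6,3)·C(12,2) = 20·66 = 1320.
Probability = 1320/8568 = 55/357.

55/357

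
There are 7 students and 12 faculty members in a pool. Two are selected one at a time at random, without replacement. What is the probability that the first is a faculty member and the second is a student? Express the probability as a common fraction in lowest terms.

Multiply the conditional probabilities at each draw: 12/19 · 7/18 = 84/342 = 14/57.

14/57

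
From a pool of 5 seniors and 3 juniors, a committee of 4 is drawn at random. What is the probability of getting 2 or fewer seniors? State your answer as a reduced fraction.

Total selections: C(8,4) = 70.
Favorable selections (2 or fewer seniors): C(5,1)·C(3,3) + C(5,2)·C(3,2) = 5 + 30 = 35.
Probability = 35/70 = 1/2.

1/2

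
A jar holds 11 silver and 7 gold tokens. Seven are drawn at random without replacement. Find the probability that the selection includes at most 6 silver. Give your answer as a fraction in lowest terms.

5249/5304

Total selections: C(18,7) = 31824.
Favorable selections (at most 6 silver): C(11,0)·C(7,7) + C(11,1)·C(7,6) + C(11,2)·C(7,5) + C(11,3)·C(7,4) + C(11,4)·C(7,3) + C(11,5)·C(7,2) + C(11,6)·C(7,1) = 1 + 77 + 1155 + 5775 + 11550 + 9702 + 3234 = 31494.
Probability = 31494/31824 = 5249/5304.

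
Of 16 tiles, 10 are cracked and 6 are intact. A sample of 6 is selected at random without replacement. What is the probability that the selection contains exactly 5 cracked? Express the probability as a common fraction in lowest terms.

There are C(16,6) = 8008 ways to choose 6 from 16.
Selections with exactly 5 cracked: choose 5 of the 10 cracked and 1 of the 6 intact, C(10,5)·C(6,1) = 252·6 = 1512.
Probability = 1512/8008 = 27/143.

27/143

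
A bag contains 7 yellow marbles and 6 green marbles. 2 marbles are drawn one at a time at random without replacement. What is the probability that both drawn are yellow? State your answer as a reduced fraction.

Multiply the conditional probabilities at each draw: 7/13 · 6/12 = 42/156 = 7/26.

7/26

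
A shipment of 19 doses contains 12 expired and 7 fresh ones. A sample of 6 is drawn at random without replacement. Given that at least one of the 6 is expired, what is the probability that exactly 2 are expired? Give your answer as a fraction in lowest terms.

66/775

Work in counts. Selections with at least one expired: C(19,6) − C(7,6) = 27132 − 7 = 27125.
Of those, selections where exactly 2 are expired: C(12,2)·C(7,4) = 66·35 = 2310.
Conditional probability = 2310/27125 = 66/775.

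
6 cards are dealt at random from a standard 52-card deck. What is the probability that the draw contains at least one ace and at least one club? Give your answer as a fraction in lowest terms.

There are C(52,6) = 20358520 possible draws.
By inclusion-exclusion on the complements, draws missing all aces or all clubs: C(48,6) + C(39,6) − C(36,6) = 12271512 + 3262623 − 1947792 = 13586343.
So draws with at least one of each: 20358520 − 13586343 = 6772177, probability 6772177/20358520.

6772177/20358520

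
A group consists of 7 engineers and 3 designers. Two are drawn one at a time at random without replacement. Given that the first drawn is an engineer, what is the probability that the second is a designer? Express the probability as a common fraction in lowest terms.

After removing one engineer, 9 remain: 6 engineers and 3 designers.
So the probability the next is a designer is 3/9 = 1/3.

1/3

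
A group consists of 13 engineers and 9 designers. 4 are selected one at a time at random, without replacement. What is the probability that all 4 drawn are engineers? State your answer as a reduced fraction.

Multiply the conditional probabilities at each draw: 13/22 · 12/21 · 11/20 · 10/19 = 17160/175560 = 13/133.

13/133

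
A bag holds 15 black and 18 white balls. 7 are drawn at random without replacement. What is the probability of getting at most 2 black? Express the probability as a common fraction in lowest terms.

Total selections: C(33,7) = 4272048.
Favorable selections (at most 2 black): C(15,0)·C(18,7) + C(15,1)·C(18,6) + C(15,2)·C(18,5) = 31824 + 278460 + 899640 = 1209924.
Probability = 1209924/4272048 = 11203/39556.

11203/39556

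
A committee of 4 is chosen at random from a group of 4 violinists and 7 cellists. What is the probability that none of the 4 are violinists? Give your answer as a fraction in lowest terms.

There are C(11,4) = 330 possible selections.
Selections with no violinists (all cellists): C(7,4) = 35.
Probability = 35/330 = 7/66.

7/66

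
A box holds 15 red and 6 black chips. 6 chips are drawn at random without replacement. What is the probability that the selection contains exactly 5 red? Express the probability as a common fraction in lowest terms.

There are C(21,6) = 54264 ways to choose 6 from 21.
Selections with exactly 5 red: choose 5 of the 15 red and 1 of the 6 black, C(15,5)·C(6,1) = 3003·6 = 18018.
Probability = 18018/54264 = 429/1292.

429/1292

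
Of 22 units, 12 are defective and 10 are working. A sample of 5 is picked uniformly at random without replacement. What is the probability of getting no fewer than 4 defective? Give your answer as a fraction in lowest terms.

There are C(22,5) = 26334 ways to choose the 5.
Favorable selections (no fewer than 4 defective): C(12,4)·C(10,1) + C(12,5)·C(10,0) = 4950 + 792 = 5742.
Probability = 5742/26334 = 29/133.

29/133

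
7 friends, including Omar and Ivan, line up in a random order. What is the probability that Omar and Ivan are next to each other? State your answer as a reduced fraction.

There are 7! = 5040 arrangements.
Treat Omar and Ivan as a block: 6! arrangements of the blocks × 2 orders within the block = 2·720 = 1440.
Probability = 1440/5040 = 2/7.

2/7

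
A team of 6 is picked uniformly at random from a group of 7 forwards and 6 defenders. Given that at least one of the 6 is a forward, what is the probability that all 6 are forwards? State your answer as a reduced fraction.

1/245

Work in counts. Selections with at least one forward: C(13,6) − C(6,6) = 1716 − 1 = 1715.
Of those, selections where all 6 are forwards: C(7,6) = 7.
Conditional probability = 7/1715 = 1/245.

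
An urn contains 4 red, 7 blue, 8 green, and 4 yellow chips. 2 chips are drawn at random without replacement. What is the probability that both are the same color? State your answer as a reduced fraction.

61/253

There are C(23,2) = 253 ways to draw 2 chips.
All same color: C(4,2) + C(7,2) + C(8,2) + C(4,2) = 6 + 21 + 28 + 6 = 61.
Probability = 61/253.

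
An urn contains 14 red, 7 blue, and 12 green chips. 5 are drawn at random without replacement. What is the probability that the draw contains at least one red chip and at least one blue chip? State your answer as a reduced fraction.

20090/29667

There are C(33,5) = 237336 possible draws.
By inclusion-exclusion on the complements, draws missing all red or all blue: C(19,5) + C(26,5) − C(12,5) = 11628 + 65780 − 792 = 76616.
So draws with at least one of each: 237336 − 76616 = 160720, probability 160720/237336 = 20090/29667.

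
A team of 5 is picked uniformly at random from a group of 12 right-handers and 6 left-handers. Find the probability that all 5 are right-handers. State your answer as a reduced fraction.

There are C(18,5) = 8568 possible selections.
Selections with all right-handers: C(12,5) = 792.
Probability = 792/8568 = 11/119.

11/119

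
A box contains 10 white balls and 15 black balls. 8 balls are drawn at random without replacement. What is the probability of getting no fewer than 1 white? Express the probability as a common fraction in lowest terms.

There are C(25,8) = 1081575 ways to choose the 8.
The complement is all 8 are black: C(15,8) = 6435.
Probability = 1 − 6435/1081575 = 1075140/1081575 = 2172/2185.

2172/2185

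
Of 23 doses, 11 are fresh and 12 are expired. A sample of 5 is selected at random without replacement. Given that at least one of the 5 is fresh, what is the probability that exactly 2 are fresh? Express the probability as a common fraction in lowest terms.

Work in counts. Selections with at least one fresh: C(23,5) − C(12,5) = 33649 − 792 = 32857.
Of those, selections where exactly 2 are fresh: C(11,2)·C(12,3) = 55·220 = 12100.
Conditional probability = 12100/32857 = 1100/2987.

1100/2987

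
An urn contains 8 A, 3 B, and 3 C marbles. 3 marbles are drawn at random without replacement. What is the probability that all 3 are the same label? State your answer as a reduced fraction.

There are C(14,3) = 364 ways to draw 3 marbles.
All same label: C(8,3) + C(3,3) + C(3,3) = 56 + 1 + 1 = 58.
Probability = 58/364 = 29/182.

29/182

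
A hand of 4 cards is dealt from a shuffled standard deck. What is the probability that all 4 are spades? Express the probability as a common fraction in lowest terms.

There are C(52,4) = 270725 possible 4-card hands.
Hands that are all spades: C(13,4) = 715.
Probability = 715/270725 = 11/4165.

11/4165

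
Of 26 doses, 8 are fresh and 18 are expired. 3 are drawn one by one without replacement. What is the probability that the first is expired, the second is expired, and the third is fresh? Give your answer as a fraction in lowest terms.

Multiply the conditional probabilities at each draw: 18/26 · 17/25 · 8/24 = 2448/15600 = 51/325.

51/325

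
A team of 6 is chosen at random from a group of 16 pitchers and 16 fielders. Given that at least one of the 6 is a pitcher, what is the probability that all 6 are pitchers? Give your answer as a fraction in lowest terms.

Work in counts. Selections with at least one pitcher: C(32,6) − C(16,6) = 906192 − 8008 = 898184.
Of those, selections where all 6 are pitchers: C(16,6) = 8008.
Conditional probability = 8008/898184 = 143/16039.

143/16039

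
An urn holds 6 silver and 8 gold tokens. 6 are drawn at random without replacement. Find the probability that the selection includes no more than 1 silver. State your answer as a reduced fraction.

4/33

There are C(14,6) = 3003 ways to choose the 6.
Favorable selections (no more than 1 silver): C(6,0)·C(8,6) + C(6,1)·C(8,5) = 28 + 336 = 364.
Probability = 364/3003 = 4/33.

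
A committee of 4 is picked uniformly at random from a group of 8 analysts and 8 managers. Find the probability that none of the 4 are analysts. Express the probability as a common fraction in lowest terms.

1/26

There are C(16,4) = 1820 possible selections.
Selections with no analysts (all managers): C(8,4) = 70.
Probability = 70/1820 = 1/26.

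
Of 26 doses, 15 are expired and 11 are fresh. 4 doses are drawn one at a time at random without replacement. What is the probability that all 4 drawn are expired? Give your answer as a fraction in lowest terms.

Multiply the conditional probabilities at each draw: 15/26 · 14/25 · 13/24 · 12/23 = 32760/358800 = 21/230.

21/230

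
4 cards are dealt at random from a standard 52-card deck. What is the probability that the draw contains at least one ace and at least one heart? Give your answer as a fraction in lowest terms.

There are C(52,4) = 270725 possible draws.
By inclusion-exclusion on the complements, draws missing all aces or all hearts: C(48,4) + C(39,4) − C(36,4) = 194580 + 82251 − 58905 = 217926.
So draws with at least one of each: 270725 − 217926 = 52799, probability 52799/270725.

52799/270725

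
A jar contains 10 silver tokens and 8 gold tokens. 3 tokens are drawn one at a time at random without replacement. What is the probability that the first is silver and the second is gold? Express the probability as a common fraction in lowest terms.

40/153

Multiply the conditional probabilities at each draw: 10/18 · 8/17 = 80/306 = 40/153.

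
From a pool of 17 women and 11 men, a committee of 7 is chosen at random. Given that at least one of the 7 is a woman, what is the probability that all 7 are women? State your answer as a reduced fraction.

52/3165

Work in counts. Selections with at least one woman: C(28,7) − C(11,7) = 1184040 − 330 = 1183710.
Of those, selections where all 7 are women: C(17,7) = 19448.
Conditional probability = 19448/1183710 = 52/3165.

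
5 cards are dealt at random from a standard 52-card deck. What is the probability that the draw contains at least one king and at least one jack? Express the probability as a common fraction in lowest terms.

There are C(52,5) = 2598960 possible draws.
By inclusion-exclusion on the complements, draws missing all kings or all jacks: C(48,5) + C(48,5) − C(44,5) = 1712304 + 1712304 − 1086008 = 2338600.
So draws with at least one of each: 2598960 − 2338600 = 260360, probability 260360/2598960 = 6509/64974.

6509/64974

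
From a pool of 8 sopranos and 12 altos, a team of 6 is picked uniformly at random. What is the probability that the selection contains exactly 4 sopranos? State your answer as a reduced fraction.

77/646

There are C(20,6) = 38760 ways to choose 6 from 20.
Selections with exactly 4 sopranos: choose 4 of the 8 sopranos and 2 of the 12 altos, C(8,4)·C(12,2) = 70·66 = 4620.
Probability = 4620/38760 = 77/646.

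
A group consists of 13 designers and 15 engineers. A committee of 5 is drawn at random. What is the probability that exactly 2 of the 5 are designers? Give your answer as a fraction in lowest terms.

13/36

The sample space is all 5-subsets of the 28: C(28,5) = 98280.
Selections with exactly 2 designers: choose 2 of the 13 designers and 3 of the 15 engineers, C(13,2)·C(15,3) = 78·455 = 35490.
Probability = 35490/98280 = 13/36.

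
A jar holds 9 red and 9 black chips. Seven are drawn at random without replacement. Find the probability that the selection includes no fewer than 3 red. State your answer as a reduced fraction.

184/221

Total selections: C(18,7) = 31824.
Count the complement (fewer than 3 red): C(9,0)·C(9,7) + C(9,1)·C(9,6) + C(9,2)·C(9,5) = 36 + 756 + 4536 = 5328.
Probability = 1 − 5328/31824 = 26496/31824 = 184/221.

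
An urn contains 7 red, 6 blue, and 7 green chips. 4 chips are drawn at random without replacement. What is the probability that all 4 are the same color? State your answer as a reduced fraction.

There are C(20,4) = 4845 ways to draw 4 chips.
All same color: C(7,4) + C(6,4) + C(7,4) = 35 + 15 + 35 = 85.
Probability = 85/4845 = 1/57.

1/57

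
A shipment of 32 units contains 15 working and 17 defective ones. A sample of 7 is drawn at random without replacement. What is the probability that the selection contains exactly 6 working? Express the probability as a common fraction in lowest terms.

The sample space is all 7-subsets of the 32: C(32,7) = 3365856.
Selections with exactly 6 working: choose 6 of the 15 working and 1 of the 17 defective, C(15,6)·C(17,1) = 5005·17 = 85085.
Probability = 85085/3365856 = 6545/258912.

6545/258912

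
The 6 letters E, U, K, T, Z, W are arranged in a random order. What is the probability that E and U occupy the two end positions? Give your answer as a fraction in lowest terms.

1/15

There are 6! = 720 arrangements.
Place E and U at the ends in 2 ways, arrange the remaining 4 in 4! = 24 ways: 2·24 = 48.
Probability = 48/720 = 1/15.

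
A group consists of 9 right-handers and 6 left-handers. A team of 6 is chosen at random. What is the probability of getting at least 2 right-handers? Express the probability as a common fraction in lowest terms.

90/91

Total selections: C(15,6) = 5005.
Count the complement (fewer than 2 right-handers): C(9,0)·C(6,6) + C(9,1)·C(6,5) = 1 + 54 = 55.
Probability = 1 − 55/5005 = 4950/5005 = 90/91.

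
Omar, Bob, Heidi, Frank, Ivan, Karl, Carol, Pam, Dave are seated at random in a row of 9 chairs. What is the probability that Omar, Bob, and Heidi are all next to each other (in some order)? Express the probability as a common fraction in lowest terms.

1/12

There are 9! = 362880 arrangements.
Treat the three as one block: 7! placements × 3! orders within the block = 5040·6 = 30240.
Probability = 30240/362880 = 1/12.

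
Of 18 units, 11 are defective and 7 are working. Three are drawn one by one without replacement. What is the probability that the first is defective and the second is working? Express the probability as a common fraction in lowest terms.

77/306

Multiply the conditional probabilities at each draw: 11/18 · 7/17 = 77/306.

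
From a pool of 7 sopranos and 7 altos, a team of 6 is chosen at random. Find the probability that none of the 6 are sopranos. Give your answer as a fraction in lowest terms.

There are C(14,6) = 3003 possible selections.
Selections with no sopranos (all altos): C(7,6) = 7.
Probability = 7/3003 = 1/429.

1/429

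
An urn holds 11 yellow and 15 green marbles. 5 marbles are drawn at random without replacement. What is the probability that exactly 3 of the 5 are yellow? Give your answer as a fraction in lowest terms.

The sample space is all 5-subsets of the 26: C(26,5) = 65780.
Selections with exactly 3 yellow: choose 3 of the 11 yellow and 2 of the 15 green, C(11,3)·C(15,2) = 165·105 = 17325.
Probability = 17325/65780 = 315/1196.

315/1196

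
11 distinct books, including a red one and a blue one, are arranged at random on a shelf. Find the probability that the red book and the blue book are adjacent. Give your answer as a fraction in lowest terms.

2/11

There are 11! = 39916800 arrangements.
Treat the red book and the blue book as a block: 10! arrangements of the blocks × 2 orders within the block = 2·3628800 = 7257600.
Probability = 7257600/39916800 = 2/11.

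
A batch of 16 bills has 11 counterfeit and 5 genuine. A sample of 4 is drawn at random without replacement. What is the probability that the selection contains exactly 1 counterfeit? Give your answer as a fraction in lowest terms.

11/182

There are C(16,4) = 1820 ways to choose 4 from 16.
Selections with exactly 1 counterfeit: choose 1 of the 11 counterfeit and 3 of the 5 genuine, C(11,1)·C(5,3) = 11·10 = 110.
Probability = 110/1820 = 11/182.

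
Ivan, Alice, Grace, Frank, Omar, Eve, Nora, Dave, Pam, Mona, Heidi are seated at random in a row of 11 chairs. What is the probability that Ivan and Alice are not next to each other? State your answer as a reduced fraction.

9/11

There are 11! = 39916800 arrangements.
Arrangements with Ivan and Alice adjacent: 2·10! = 7257600.
So not adjacent: 39916800 − 7257600 = 32659200, probability 32659200/39916800 = 9/11.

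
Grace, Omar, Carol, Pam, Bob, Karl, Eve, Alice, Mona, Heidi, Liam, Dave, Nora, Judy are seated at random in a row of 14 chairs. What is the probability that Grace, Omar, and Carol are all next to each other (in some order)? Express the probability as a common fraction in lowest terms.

3/91

There are 14! = 87178291200 arrangements.
Treat the three as one block: 12! placements × 3! orders within the block = 479001600·6 = 2874009600.
Probability = 2874009600/87178291200 = 3/91.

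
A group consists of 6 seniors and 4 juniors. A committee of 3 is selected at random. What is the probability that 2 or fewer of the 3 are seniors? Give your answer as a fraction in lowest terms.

5/6

Total selections: C(10,3) = 120.
The complement is exactly 3 seniors: C(6,3)·C(4,0) = 20.
Probability = 1 − 20/120 = 100/120 = 5/6.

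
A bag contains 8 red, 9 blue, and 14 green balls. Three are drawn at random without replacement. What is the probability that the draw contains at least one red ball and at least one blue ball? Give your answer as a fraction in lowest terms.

There are C(31,3) = 4495 possible draws.
By inclusion-exclusion on the complements, draws missing all red or all blue: C(23,3) + C(22,3) − C(14,3) = 1771 + 1540 − 364 = 2947.
So draws with at least one of each: 4495 − 2947 = 1548, probability 1548/4495.

1548/4495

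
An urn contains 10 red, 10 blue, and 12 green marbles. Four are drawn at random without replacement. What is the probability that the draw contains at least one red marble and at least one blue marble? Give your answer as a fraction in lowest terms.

4365/7192

There are C(32,4) = 35960 possible draws.
By inclusion-exclusion on the complements, draws missing all red or all blue: C(22,4) + C(22,4) − C(12,4) = 7315 + 7315 − 495 = 14135.
So draws with at least one of each: 35960 − 14135 = 21825, probability 21825/35960 = 4365/7192.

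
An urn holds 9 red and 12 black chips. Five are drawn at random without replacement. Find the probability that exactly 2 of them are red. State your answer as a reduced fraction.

There are C(21,5) = 20349 ways to choose 5 from 21.
Selections with exactly 2 red: choose 2 of the 9 red and 3 of the 12 black, C(9,2)·C(12,3) = 36·220 = 7920.
Probability = 7920/20349 = 880/2261.

880/2261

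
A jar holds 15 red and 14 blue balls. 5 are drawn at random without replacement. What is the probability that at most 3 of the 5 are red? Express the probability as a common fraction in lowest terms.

Total selections: C(29,5) = 118755.
Favorable selections (at most 3 red): C(15,0)·C(14,5) + C(15,1)·C(14,4) + C(15,2)·C(14,3) + C(15,3)·C(14,2) = 2002 + 15015 + 38220 + 41405 = 96642.
Probability = 96642/118755 = 118/145.

118/145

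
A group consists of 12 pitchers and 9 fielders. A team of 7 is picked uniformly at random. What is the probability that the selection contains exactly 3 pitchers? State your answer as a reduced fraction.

Total number of selections: C(21,7) = 116280.
Selections with exactly 3 pitchers: choose 3 of the 12 pitchers and 4 of the 9 fielders, C(12,3)·C(9,4) = 220·126 = 27720.
Probability = 27720/116280 = 77/323.

77/323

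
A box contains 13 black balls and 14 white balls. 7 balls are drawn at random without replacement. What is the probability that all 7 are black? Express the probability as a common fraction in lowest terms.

2/1035

There are C(27,7) = 888030 possible selections.
Selections with all black: C(13,7) = 1716.
Probability = 1716/888030 = 2/1035.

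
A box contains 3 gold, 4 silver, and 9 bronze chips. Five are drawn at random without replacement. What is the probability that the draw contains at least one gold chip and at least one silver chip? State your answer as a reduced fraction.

There are C(16,5) = 4368 possible draws.
By inclusion-exclusion on the complements, draws missing all gold or all silver: C(13,5) + C(12,5) − C(9,5) = 1287 + 792 − 126 = 1953.
So draws with at least one of each: 4368 − 1953 = 2415, probability 2415/4368 = 115/208.

115/208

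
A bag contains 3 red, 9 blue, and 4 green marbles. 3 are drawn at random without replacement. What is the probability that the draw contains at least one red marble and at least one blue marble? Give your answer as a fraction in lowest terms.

There are C(16,3) = 560 possible draws.
By inclusion-exclusion on the complements, draws missing all red or all blue: C(13,3) + C(7,3) − C(4,3) = 286 + 35 − 4 = 317.
So draws with at least one of each: 560 − 317 = 243, probability 243/560.

243/560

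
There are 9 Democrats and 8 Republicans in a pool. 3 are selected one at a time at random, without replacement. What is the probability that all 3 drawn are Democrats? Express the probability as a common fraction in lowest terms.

Multiply the conditional probabilities at each draw: 9/17 · 8/16 · 7/15 = 504/4080 = 21/170.

21/170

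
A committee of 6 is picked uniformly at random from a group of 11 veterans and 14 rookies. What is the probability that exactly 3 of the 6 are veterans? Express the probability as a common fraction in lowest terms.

39/115

The sample space is all 6-subsets of the 25: C(25,6) = 177100.
Selections with exactly 3 veterans: choose 3 of the 11 veterans and 3 of the 14 rookies, C(11,3)·C(14,3) = 165·364 = 60060.
Probability = 60060/177100 = 39/115.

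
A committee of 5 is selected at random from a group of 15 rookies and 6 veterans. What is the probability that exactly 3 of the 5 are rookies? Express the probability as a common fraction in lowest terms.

325/969

Total number of selections: C(21,5) = 20349.
Selections with exactly 3 rookies: choose 3 of the 15 rookies and 2 of the 6 veterans, C(15,3)·C(6,2) = 455·15 = 6825.
Probability = 6825/20349 = 325/969.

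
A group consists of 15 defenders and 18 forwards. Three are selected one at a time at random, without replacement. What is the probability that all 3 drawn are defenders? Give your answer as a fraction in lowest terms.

Multiply the conditional probabilities at each draw: 15/33 · 14/32 · 13/31 = 2730/32736 = 455/5456.

455/5456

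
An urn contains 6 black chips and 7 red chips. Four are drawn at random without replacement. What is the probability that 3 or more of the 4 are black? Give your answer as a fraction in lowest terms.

Total selections: C(13,4) = 715.
Favorable selections (3 or more black): C(6,3)·C(7,1) + C(6,4)·C(7,0) = 140 + 15 = 155.
Probability = 155/715 = 31/143.

31/143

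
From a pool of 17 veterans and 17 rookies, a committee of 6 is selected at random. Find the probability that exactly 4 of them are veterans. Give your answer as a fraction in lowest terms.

There are C(34,6) = 1344904 ways to choose 6 from 34.
Selections with exactly 4 veterans: choose 4 of the 17 veterans and 2 of the 17 rookies, C(17,4)·C(17,2) = 2380·136 = 323680.
Probability = 323680/1344904 = 2380/9889.

2380/9889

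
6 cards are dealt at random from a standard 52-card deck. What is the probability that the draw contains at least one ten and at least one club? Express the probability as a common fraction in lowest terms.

There are C(52,6) = 20358520 possible draws.
By inclusion-exclusion on the complements, draws missing all tens or all clubs: C(48,6) + C(39,6) − C(36,6) = 12271512 + 3262623 − 1947792 = 13586343.
So draws with at least one of each: 20358520 − 13586343 = 6772177, probability 6772177/20358520.

6772177/20358520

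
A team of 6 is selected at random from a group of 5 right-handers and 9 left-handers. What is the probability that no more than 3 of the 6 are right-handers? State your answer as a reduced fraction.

134/143

Total selections: C(14,6) = 3003.
Count the complement (more than 3 right-handers): C(5,4)·C(9,2) + C(5,5)·C(9,1) = 180 + 9 = 189.
Probability = 1 − 189/3003 = 2814/3003 = 134/143.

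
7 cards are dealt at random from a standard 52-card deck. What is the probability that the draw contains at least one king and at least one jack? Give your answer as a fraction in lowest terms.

There are C(52,7) = 133784560 possible draws.
By inclusion-exclusion on the complements, draws missing all kings or all jacks: C(48,7) + C(48,7) − C(44,7) = 73629072 + 73629072 − 38320568 = 108937576.
So draws with at least one of each: 133784560 − 108937576 = 24846984, probability 24846984/133784560 = 3105873/16723070.

3105873/16723070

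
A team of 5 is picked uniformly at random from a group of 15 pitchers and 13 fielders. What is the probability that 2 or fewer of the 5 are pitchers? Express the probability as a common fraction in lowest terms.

77/180

Total selections: C(28,5) = 98280.
Favorable selections (2 or fewer pitchers): C(15,0)·C(13,5) + C(15,1)·C(13,4) + C(15,2)·C(13,3) = 1287 + 10725 + 30030 = 42042.
Probability = 42042/98280 = 77/180.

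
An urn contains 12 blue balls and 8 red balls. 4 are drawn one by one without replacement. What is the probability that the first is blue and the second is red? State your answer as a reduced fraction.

24/95

Multiply the conditional probabilities at each draw: 12/20 · 8/19 = 96/380 = 24/95.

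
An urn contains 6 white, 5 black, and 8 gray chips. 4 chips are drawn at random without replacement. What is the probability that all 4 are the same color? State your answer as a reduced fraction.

There are C(19,4) = 3876 ways to draw 4 chips.
All same color: C(6,4) + C(5,4) + C(8,4) = 15 + 5 + 70 = 90.
Probability = 90/3876 = 15/646.

15/646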